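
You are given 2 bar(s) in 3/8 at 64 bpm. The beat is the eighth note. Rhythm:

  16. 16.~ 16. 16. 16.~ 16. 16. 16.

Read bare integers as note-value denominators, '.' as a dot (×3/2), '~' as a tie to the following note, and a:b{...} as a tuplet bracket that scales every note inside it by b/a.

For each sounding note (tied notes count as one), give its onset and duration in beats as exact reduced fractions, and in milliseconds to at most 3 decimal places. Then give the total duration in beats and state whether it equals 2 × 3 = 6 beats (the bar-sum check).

1) 0.0ms=0b +703.125ms=3/4b
2) 703.125ms=3/4b +1406.25ms=3/2b
3) 2109.375ms=9/4b +703.125ms=3/4b
4) 2812.5ms=3b +1406.25ms=3/2b
5) 4218.75ms=9/2b +703.125ms=3/4b
6) 4921.875ms=21/4b +703.125ms=3/4b
Σ=6b of 6 (64bpm 3/8) — PASS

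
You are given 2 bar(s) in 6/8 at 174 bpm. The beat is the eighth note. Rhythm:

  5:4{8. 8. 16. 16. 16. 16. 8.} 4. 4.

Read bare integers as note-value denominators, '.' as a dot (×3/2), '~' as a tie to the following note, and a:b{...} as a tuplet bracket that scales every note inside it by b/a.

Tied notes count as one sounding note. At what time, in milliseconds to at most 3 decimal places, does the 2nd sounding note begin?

note 2 onset = 6/5b = 413.793ms

1. 0.0ms @ 0 + 413.793ms (6/5)
2. 413.793ms @ 6/5 + 413.793ms (6/5)
3. 827.586ms @ 12/5 + 206.897ms (3/5)
4. 1034.483ms @ 3 + 206.897ms (3/5)
5. 1241.379ms @ 18/5 + 206.897ms (3/5)
6. 1448.276ms @ 21/5 + 206.897ms (3/5)
7. 1655.172ms @ 24/5 + 413.793ms (6/5)
8. 2068.966ms @ 6 + 1034.483ms (3)
9. 3103.448ms @ 9 + 1034.483ms (3)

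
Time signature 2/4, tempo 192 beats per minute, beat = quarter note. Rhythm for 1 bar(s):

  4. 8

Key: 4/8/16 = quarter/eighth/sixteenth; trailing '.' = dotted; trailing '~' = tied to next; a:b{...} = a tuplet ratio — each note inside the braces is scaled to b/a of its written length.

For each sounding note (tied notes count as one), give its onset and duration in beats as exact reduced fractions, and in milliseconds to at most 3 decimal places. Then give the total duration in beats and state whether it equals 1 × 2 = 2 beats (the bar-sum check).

1) 0.0ms=0b +468.75ms=3/2b
2) 468.75ms=3/2b +156.25ms=1/2b
Σ=2b of 2 (192bpm 2/4) — PASS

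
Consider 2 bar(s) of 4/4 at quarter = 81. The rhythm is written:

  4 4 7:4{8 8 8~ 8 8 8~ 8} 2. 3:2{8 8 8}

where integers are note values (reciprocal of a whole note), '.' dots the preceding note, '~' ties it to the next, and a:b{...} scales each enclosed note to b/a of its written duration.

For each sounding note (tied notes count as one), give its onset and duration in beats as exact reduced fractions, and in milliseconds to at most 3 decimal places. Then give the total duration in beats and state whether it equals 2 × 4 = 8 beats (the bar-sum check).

1) 0.0ms=0b +740.741ms=1b
2) 740.741ms=1b +740.741ms=1b
3) 1481.481ms=2b +211.64ms=2/7b
4) 1693.122ms=16/7b +211.64ms=2/7b
5) 1904.762ms=18/7b +423.28ms=4/7b
6) 2328.042ms=22/7b +211.64ms=2/7b
7) 2539.683ms=24/7b +423.28ms=4/7b
8) 2962.963ms=4b +2222.222ms=3b
9) 5185.185ms=7b +246.914ms=1/3b
10) 5432.099ms=22/3b +246.914ms=1/3b
11) 5679.012ms=23/3b +246.914ms=1/3b
Σ=8b of 8 (81bpm 4/4) — PASS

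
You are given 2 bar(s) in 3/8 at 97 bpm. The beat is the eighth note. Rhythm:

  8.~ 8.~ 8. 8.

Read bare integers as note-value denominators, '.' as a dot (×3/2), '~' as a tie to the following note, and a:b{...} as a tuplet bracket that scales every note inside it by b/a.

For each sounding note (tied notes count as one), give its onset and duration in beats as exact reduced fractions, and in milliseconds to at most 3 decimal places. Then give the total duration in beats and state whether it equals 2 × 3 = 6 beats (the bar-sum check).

1) 0.0ms=0b +2783.505ms=9/2b
2) 2783.505ms=9/2b +927.835ms=3/2b
Σ=6b of 6 (97bpm 3/8) — PASS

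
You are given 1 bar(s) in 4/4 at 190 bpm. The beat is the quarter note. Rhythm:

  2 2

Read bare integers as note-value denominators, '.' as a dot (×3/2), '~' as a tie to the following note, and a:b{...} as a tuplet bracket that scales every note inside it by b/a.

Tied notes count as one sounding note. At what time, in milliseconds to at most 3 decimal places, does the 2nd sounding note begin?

note 2 onset = 2b = 631.579ms

1. 0.0ms @ 0 + 631.579ms (2)
2. 631.579ms @ 2 + 631.579ms (2)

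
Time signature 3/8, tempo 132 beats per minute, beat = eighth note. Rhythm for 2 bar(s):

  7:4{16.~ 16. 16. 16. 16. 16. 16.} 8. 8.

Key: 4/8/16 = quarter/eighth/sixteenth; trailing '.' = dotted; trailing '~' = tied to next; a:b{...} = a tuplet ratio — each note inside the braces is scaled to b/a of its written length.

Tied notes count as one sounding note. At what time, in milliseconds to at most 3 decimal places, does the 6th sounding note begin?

1. 0.0ms @ 0 + 389.61ms (6/7)
2. 389.61ms @ 6/7 + 194.805ms (3/7)
3. 584.416ms @ 9/7 + 194.805ms (3/7)
4. 779.221ms @ 12/7 + 194.805ms (3/7)
5. 974.026ms @ 15/7 + 194.805ms (3/7)
6. 1168.831ms @ 18/7 + 194.805ms (3/7)
7. 1363.636ms @ 3 + 681.818ms (3/2)
8. 2045.455ms @ 9/2 + 681.818ms (3/2)

note 6 onset = 18/7b = 1168.831ms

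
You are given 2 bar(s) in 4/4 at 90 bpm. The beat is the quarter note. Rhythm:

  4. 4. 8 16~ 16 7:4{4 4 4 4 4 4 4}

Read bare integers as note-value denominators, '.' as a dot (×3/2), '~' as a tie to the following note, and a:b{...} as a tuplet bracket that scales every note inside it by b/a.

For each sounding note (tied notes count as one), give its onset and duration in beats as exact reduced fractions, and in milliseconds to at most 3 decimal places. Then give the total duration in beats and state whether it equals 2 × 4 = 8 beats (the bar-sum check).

1) 0.0ms=0b +1000.0ms=3/2b
2) 1000.0ms=3/2b +1000.0ms=3/2b
3) 2000.0ms=3b +333.333ms=1/2b
4) 2333.333ms=7/2b +333.333ms=1/2b
5) 2666.667ms=4b +380.952ms=4/7b
6) 3047.619ms=32/7b +380.952ms=4/7b
7) 3428.571ms=36/7b +380.952ms=4/7b
8) 3809.524ms=40/7b +380.952ms=4/7b
9) 4190.476ms=44/7b +380.952ms=4/7b
10) 4571.429ms=48/7b +380.952ms=4/7b
11) 4952.381ms=52/7b +380.952ms=4/7b
Σ=8b of 8 (90bpm 4/4) — PASS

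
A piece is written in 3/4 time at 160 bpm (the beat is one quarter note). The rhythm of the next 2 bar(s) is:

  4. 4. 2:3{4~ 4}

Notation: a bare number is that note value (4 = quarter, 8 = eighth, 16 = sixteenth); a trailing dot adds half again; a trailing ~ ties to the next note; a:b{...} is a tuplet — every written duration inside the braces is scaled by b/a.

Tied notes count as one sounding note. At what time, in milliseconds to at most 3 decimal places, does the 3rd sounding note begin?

1. 0.0ms @ 0 + 562.5ms (3/2)
2. 562.5ms @ 3/2 + 562.5ms (3/2)
3. 1125.0ms @ 3 + 1125.0ms (3)

note 3 onset = 3b = 1125.0ms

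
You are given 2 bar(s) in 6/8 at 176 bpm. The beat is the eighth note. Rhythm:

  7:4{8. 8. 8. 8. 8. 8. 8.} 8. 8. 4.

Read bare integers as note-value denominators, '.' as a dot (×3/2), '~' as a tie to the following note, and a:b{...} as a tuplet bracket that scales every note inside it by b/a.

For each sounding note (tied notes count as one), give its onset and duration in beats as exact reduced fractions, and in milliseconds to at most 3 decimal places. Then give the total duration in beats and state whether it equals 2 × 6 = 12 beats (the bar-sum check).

1) 0.0ms=0b +292.208ms=6/7b
2) 292.208ms=6/7b +292.208ms=6/7b
3) 584.416ms=12/7b +292.208ms=6/7b
4) 876.623ms=18/7b +292.208ms=6/7b
5) 1168.831ms=24/7b +292.208ms=6/7b
6) 1461.039ms=30/7b +292.208ms=6/7b
7) 1753.247ms=36/7b +292.208ms=6/7b
8) 2045.455ms=6b +511.364ms=3/2b
9) 2556.818ms=15/2b +511.364ms=3/2b
10) 3068.182ms=9b +1022.727ms=3b
Σ=12b of 12 (176bpm 6/8) — PASS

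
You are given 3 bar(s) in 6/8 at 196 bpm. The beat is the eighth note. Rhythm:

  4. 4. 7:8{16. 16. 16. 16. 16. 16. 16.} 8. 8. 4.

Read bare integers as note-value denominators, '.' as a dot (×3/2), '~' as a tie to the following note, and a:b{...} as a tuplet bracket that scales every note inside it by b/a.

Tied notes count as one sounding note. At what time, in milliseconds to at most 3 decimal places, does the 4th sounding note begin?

note 4 onset = 48/7b = 2099.125ms

1. 0.0ms @ 0 + 918.367ms (3)
2. 918.367ms @ 3 + 918.367ms (3)
3. 1836.735ms @ 6 + 262.391ms (6/7)
4. 2099.125ms @ 48/7 + 262.391ms (6/7)
5. 2361.516ms @ 54/7 + 262.391ms (6/7)
6. 2623.907ms @ 60/7 + 262.391ms (6/7)
7. 2886.297ms @ 66/7 + 262.391ms (6/7)
8. 3148.688ms @ 72/7 + 262.391ms (6/7)
9. 3411.079ms @ 78/7 + 262.391ms (6/7)
10. 3673.469ms @ 12 + 459.184ms (3/2)
11. 4132.653ms @ 27/2 + 459.184ms (3/2)
12. 4591.837ms @ 15 + 918.367ms (3)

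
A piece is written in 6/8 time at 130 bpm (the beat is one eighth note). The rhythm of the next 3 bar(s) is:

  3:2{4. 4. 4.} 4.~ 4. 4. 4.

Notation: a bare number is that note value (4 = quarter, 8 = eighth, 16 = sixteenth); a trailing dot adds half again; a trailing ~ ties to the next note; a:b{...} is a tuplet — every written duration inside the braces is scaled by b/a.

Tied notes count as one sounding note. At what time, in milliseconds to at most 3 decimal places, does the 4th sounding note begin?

note 4 onset = 6b = 2769.231ms

1. 0.0ms @ 0 + 923.077ms (2)
2. 923.077ms @ 2 + 923.077ms (2)
3. 1846.154ms @ 4 + 923.077ms (2)
4. 2769.231ms @ 6 + 2769.231ms (6)
5. 5538.462ms @ 12 + 1384.615ms (3)
6. 6923.077ms @ 15 + 1384.615ms (3)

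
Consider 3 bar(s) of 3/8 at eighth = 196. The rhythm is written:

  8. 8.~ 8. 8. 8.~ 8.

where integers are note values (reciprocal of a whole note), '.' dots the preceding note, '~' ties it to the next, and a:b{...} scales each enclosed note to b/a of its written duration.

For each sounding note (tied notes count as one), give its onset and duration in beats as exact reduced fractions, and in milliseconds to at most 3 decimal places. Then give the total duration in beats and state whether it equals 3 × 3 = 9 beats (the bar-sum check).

1) 0.0ms=0b +459.184ms=3/2b
2) 459.184ms=3/2b +918.367ms=3b
3) 1377.551ms=9/2b +459.184ms=3/2b
4) 1836.735ms=6b +918.367ms=3b
Σ=9b of 9 (196bpm 3/8) — PASS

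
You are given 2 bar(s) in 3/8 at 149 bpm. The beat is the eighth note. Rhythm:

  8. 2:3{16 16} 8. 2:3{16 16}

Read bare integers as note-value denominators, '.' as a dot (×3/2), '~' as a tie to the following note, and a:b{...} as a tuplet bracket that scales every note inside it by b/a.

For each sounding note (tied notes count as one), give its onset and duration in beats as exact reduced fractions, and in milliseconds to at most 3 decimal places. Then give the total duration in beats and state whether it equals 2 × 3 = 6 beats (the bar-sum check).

1) 0.0ms=0b +604.027ms=3/2b
2) 604.027ms=3/2b +302.013ms=3/4b
3) 906.04ms=9/4b +302.013ms=3/4b
4) 1208.054ms=3b +604.027ms=3/2b
5) 1812.081ms=9/2b +302.013ms=3/4b
6) 2114.094ms=21/4b +302.013ms=3/4b
Σ=6b of 6 (149bpm 3/8) — PASS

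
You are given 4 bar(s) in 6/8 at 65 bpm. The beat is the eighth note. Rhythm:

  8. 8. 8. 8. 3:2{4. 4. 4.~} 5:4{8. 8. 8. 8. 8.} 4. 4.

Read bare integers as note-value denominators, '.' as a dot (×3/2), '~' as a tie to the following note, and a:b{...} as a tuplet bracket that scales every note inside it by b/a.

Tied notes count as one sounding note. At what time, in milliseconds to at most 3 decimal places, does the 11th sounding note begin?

note 11 onset = 84/5b = 15507.692ms

1. 0.0ms @ 0 + 1384.615ms (3/2)
2. 1384.615ms @ 3/2 + 1384.615ms (3/2)
3. 2769.231ms @ 3 + 1384.615ms (3/2)
4. 4153.846ms @ 9/2 + 1384.615ms (3/2)
5. 5538.462ms @ 6 + 1846.154ms (2)
6. 7384.615ms @ 8 + 1846.154ms (2)
7. 9230.769ms @ 10 + 2953.846ms (16/5)
8. 12184.615ms @ 66/5 + 1107.692ms (6/5)
9. 13292.308ms @ 72/5 + 1107.692ms (6/5)
10. 14400.0ms @ 78/5 + 1107.692ms (6/5)
11. 15507.692ms @ 84/5 + 1107.692ms (6/5)
12. 16615.385ms @ 18 + 2769.231ms (3)
13. 19384.615ms @ 21 + 2769.231ms (3)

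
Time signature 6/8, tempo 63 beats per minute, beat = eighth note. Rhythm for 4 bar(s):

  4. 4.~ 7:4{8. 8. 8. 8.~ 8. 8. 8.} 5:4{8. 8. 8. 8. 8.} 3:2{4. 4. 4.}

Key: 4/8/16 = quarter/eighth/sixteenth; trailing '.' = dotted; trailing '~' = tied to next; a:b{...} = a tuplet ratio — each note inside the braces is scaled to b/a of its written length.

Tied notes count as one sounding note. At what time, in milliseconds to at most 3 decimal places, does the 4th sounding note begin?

note 4 onset = 54/7b = 7346.939ms

1. 0.0ms @ 0 + 2857.143ms (3)
2. 2857.143ms @ 3 + 3673.469ms (27/7)
3. 6530.612ms @ 48/7 + 816.327ms (6/7)
4. 7346.939ms @ 54/7 + 816.327ms (6/7)
5. 8163.265ms @ 60/7 + 1632.653ms (12/7)
6. 9795.918ms @ 72/7 + 816.327ms (6/7)
7. 10612.245ms @ 78/7 + 816.327ms (6/7)
8. 11428.571ms @ 12 + 1142.857ms (6/5)
9. 12571.429ms @ 66/5 + 1142.857ms (6/5)
10. 13714.286ms @ 72/5 + 1142.857ms (6/5)
11. 14857.143ms @ 78/5 + 1142.857ms (6/5)
12. 16000.0ms @ 84/5 + 1142.857ms (6/5)
13. 17142.857ms @ 18 + 1904.762ms (2)
14. 19047.619ms @ 20 + 1904.762ms (2)
15. 20952.381ms @ 22 + 1904.762ms (2)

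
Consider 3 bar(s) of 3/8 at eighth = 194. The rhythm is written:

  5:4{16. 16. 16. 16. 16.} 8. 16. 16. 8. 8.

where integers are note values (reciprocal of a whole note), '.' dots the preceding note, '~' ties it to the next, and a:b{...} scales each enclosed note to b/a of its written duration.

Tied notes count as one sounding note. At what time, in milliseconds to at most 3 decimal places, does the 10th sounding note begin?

note 10 onset = 15/2b = 2319.588ms

1. 0.0ms @ 0 + 185.567ms (3/5)
2. 185.567ms @ 3/5 + 185.567ms (3/5)
3. 371.134ms @ 6/5 + 185.567ms (3/5)
4. 556.701ms @ 9/5 + 185.567ms (3/5)
5. 742.268ms @ 12/5 + 185.567ms (3/5)
6. 927.835ms @ 3 + 463.918ms (3/2)
7. 1391.753ms @ 9/2 + 231.959ms (3/4)
8. 1623.711ms @ 21/4 + 231.959ms (3/4)
9. 1855.67ms @ 6 + 463.918ms (3/2)
10. 2319.588ms @ 15/2 + 463.918ms (3/2)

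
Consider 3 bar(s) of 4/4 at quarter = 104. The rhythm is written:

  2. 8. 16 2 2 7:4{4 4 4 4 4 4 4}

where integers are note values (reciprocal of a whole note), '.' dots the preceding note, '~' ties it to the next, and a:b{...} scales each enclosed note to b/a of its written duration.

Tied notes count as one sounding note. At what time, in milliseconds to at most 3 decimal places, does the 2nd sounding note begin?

1. 0.0ms @ 0 + 1730.769ms (3)
2. 1730.769ms @ 3 + 432.692ms (3/4)
3. 2163.462ms @ 15/4 + 144.231ms (1/4)
4. 2307.692ms @ 4 + 1153.846ms (2)
5. 3461.538ms @ 6 + 1153.846ms (2)
6. 4615.385ms @ 8 + 329.67ms (4/7)
7. 4945.055ms @ 60/7 + 329.67ms (4/7)
8. 5274.725ms @ 64/7 + 329.67ms (4/7)
9. 5604.396ms @ 68/7 + 329.67ms (4/7)
10. 5934.066ms @ 72/7 + 329.67ms (4/7)
11. 6263.736ms @ 76/7 + 329.67ms (4/7)
12. 6593.407ms @ 80/7 + 329.67ms (4/7)

note 2 onset = 3b = 1730.769ms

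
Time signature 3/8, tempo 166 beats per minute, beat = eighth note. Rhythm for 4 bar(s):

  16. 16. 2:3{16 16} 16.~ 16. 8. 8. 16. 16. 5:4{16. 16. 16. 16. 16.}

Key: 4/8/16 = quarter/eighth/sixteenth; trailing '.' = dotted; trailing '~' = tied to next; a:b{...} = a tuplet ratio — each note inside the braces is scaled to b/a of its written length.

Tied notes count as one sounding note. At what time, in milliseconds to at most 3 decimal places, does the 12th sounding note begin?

note 12 onset = 51/5b = 3686.747ms

1. 0.0ms @ 0 + 271.084ms (3/4)
2. 271.084ms @ 3/4 + 271.084ms (3/4)
3. 542.169ms @ 3/2 + 271.084ms (3/4)
4. 813.253ms @ 9/4 + 271.084ms (3/4)
5. 1084.337ms @ 3 + 542.169ms (3/2)
6. 1626.506ms @ 9/2 + 542.169ms (3/2)
7. 2168.675ms @ 6 + 542.169ms (3/2)
8. 2710.843ms @ 15/2 + 271.084ms (3/4)
9. 2981.928ms @ 33/4 + 271.084ms (3/4)
10. 3253.012ms @ 9 + 216.867ms (3/5)
11. 3469.88ms @ 48/5 + 216.867ms (3/5)
12. 3686.747ms @ 51/5 + 216.867ms (3/5)
13. 3903.614ms @ 54/5 + 216.867ms (3/5)
14. 4120.482ms @ 57/5 + 216.867ms (3/5)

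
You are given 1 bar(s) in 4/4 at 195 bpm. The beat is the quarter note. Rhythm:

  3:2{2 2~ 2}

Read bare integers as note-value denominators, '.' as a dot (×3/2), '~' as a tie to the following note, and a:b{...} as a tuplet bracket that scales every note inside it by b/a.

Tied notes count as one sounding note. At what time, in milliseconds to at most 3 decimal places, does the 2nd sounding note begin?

note 2 onset = 4/3b = 410.256ms

1. 0.0ms @ 0 + 410.256ms (4/3)
2. 410.256ms @ 4/3 + 820.513ms (8/3)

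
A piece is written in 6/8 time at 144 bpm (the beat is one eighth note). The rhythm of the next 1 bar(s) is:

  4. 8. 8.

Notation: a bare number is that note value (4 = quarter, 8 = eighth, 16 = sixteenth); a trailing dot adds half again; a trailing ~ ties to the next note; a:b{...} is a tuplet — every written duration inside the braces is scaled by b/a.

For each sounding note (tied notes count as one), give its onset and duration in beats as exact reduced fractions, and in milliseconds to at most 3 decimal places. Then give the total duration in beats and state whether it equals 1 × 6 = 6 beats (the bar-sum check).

1) 0.0ms=0b +1250.0ms=3b
2) 1250.0ms=3b +625.0ms=3/2b
3) 1875.0ms=9/2b +625.0ms=3/2b
Σ=6b of 6 (144bpm 6/8) — PASS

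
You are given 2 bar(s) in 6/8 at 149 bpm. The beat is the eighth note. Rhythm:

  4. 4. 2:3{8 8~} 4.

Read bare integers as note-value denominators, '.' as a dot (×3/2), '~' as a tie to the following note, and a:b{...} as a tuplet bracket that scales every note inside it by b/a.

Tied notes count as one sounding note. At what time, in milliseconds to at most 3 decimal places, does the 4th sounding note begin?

note 4 onset = 15/2b = 3020.134ms

1. 0.0ms @ 0 + 1208.054ms (3)
2. 1208.054ms @ 3 + 1208.054ms (3)
3. 2416.107ms @ 6 + 604.027ms (3/2)
4. 3020.134ms @ 15/2 + 1812.081ms (9/2)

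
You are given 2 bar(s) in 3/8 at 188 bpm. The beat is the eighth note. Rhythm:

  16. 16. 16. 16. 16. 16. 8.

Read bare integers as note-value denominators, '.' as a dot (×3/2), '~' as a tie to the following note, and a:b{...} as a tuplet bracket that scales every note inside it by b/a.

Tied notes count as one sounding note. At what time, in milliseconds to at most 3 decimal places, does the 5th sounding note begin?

note 5 onset = 3b = 957.447ms

1. 0.0ms @ 0 + 239.362ms (3/4)
2. 239.362ms @ 3/4 + 239.362ms (3/4)
3. 478.723ms @ 3/2 + 239.362ms (3/4)
4. 718.085ms @ 9/4 + 239.362ms (3/4)
5. 957.447ms @ 3 + 239.362ms (3/4)
6. 1196.809ms @ 15/4 + 239.362ms (3/4)
7. 1436.17ms @ 9/2 + 478.723ms (3/2)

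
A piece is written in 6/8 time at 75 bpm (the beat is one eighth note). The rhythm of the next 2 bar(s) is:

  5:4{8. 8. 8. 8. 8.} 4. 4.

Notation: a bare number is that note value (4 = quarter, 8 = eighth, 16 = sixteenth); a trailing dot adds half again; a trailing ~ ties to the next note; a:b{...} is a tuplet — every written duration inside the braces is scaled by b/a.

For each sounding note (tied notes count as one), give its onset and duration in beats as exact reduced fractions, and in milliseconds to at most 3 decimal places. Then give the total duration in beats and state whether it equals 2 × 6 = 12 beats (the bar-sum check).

1) 0.0ms=0b +960.0ms=6/5b
2) 960.0ms=6/5b +960.0ms=6/5b
3) 1920.0ms=12/5b +960.0ms=6/5b
4) 2880.0ms=18/5b +960.0ms=6/5b
5) 3840.0ms=24/5b +960.0ms=6/5b
6) 4800.0ms=6b +2400.0ms=3b
7) 7200.0ms=9b +2400.0ms=3b
Σ=12b of 12 (75bpm 6/8) — PASS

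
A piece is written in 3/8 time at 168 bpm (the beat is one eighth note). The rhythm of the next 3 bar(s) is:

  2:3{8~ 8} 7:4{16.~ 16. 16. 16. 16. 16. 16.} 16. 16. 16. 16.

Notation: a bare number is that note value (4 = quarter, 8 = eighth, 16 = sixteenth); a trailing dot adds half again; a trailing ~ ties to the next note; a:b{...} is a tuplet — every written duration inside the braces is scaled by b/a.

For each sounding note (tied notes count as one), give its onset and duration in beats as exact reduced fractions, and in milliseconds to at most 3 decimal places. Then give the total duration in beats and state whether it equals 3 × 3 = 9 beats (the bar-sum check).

1) 0.0ms=0b +1071.429ms=3b
2) 1071.429ms=3b +306.122ms=6/7b
3) 1377.551ms=27/7b +153.061ms=3/7b
4) 1530.612ms=30/7b +153.061ms=3/7b
5) 1683.673ms=33/7b +153.061ms=3/7b
6) 1836.735ms=36/7b +153.061ms=3/7b
7) 1989.796ms=39/7b +153.061ms=3/7b
8) 2142.857ms=6b +267.857ms=3/4b
9) 2410.714ms=27/4b +267.857ms=3/4b
10) 2678.571ms=15/2b +267.857ms=3/4b
11) 2946.429ms=33/4b +267.857ms=3/4b
Σ=9b of 9 (168bpm 3/8) — PASS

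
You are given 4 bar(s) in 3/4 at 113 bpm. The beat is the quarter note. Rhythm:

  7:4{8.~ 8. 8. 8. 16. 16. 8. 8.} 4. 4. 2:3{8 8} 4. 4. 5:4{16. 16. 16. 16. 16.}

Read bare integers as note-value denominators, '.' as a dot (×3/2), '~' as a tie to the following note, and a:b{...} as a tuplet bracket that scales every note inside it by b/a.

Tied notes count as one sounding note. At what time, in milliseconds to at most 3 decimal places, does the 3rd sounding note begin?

note 3 onset = 9/7b = 682.68ms

1. 0.0ms @ 0 + 455.12ms (6/7)
2. 455.12ms @ 6/7 + 227.56ms (3/7)
3. 682.68ms @ 9/7 + 227.56ms (3/7)
4. 910.24ms @ 12/7 + 113.78ms (3/14)
5. 1024.02ms @ 27/14 + 113.78ms (3/14)
6. 1137.8ms @ 15/7 + 227.56ms (3/7)
7. 1365.36ms @ 18/7 + 227.56ms (3/7)
8. 1592.92ms @ 3 + 796.46ms (3/2)
9. 2389.381ms @ 9/2 + 796.46ms (3/2)
10. 3185.841ms @ 6 + 398.23ms (3/4)
11. 3584.071ms @ 27/4 + 398.23ms (3/4)
12. 3982.301ms @ 15/2 + 796.46ms (3/2)
13. 4778.761ms @ 9 + 796.46ms (3/2)
14. 5575.221ms @ 21/2 + 159.292ms (3/10)
15. 5734.513ms @ 54/5 + 159.292ms (3/10)
16. 5893.805ms @ 111/10 + 159.292ms (3/10)
17. 6053.097ms @ 57/5 + 159.292ms (3/10)
18. 6212.389ms @ 117/10 + 159.292ms (3/10)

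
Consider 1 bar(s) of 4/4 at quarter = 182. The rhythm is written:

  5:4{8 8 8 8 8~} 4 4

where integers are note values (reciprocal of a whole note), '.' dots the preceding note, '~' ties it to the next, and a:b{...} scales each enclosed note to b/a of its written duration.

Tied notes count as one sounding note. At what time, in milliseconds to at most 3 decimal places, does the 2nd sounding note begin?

note 2 onset = 2/5b = 131.868ms

1. 0.0ms @ 0 + 131.868ms (2/5)
2. 131.868ms @ 2/5 + 131.868ms (2/5)
3. 263.736ms @ 4/5 + 131.868ms (2/5)
4. 395.604ms @ 6/5 + 131.868ms (2/5)
5. 527.473ms @ 8/5 + 461.538ms (7/5)
6. 989.011ms @ 3 + 329.67ms (1)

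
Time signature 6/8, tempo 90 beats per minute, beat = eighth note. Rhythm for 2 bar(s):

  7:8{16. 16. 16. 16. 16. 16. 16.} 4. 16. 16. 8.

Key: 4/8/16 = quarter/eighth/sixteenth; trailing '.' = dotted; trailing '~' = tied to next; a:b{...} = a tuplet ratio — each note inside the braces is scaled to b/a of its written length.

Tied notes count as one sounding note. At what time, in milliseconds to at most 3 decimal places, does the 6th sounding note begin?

note 6 onset = 30/7b = 2857.143ms

1. 0.0ms @ 0 + 571.429ms (6/7)
2. 571.429ms @ 6/7 + 571.429ms (6/7)
3. 1142.857ms @ 12/7 + 571.429ms (6/7)
4. 1714.286ms @ 18/7 + 571.429ms (6/7)
5. 2285.714ms @ 24/7 + 571.429ms (6/7)
6. 2857.143ms @ 30/7 + 571.429ms (6/7)
7. 3428.571ms @ 36/7 + 571.429ms (6/7)
8. 4000.0ms @ 6 + 2000.0ms (3)
9. 6000.0ms @ 9 + 500.0ms (3/4)
10. 6500.0ms @ 39/4 + 500.0ms (3/4)
11. 7000.0ms @ 21/2 + 1000.0ms (3/2)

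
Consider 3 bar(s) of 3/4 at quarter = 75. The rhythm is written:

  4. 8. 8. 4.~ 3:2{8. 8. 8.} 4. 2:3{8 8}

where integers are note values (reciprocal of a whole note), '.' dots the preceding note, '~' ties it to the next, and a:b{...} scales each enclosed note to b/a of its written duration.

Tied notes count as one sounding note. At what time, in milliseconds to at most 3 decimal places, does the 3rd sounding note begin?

1. 0.0ms @ 0 + 1200.0ms (3/2)
2. 1200.0ms @ 3/2 + 600.0ms (3/4)
3. 1800.0ms @ 9/4 + 600.0ms (3/4)
4. 2400.0ms @ 3 + 1600.0ms (2)
5. 4000.0ms @ 5 + 400.0ms (1/2)
6. 4400.0ms @ 11/2 + 400.0ms (1/2)
7. 4800.0ms @ 6 + 1200.0ms (3/2)
8. 6000.0ms @ 15/2 + 600.0ms (3/4)
9. 6600.0ms @ 33/4 + 600.0ms (3/4)

note 3 onset = 9/4b = 1800.0ms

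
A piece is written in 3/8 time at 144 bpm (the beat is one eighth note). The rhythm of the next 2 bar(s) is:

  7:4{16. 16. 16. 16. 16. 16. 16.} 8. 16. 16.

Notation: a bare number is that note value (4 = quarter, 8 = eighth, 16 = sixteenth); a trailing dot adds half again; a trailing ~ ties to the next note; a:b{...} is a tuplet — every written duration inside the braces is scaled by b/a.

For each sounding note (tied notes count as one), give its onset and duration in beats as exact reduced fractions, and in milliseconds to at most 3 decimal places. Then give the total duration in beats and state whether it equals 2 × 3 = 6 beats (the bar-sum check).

1) 0.0ms=0b +178.571ms=3/7b
2) 178.571ms=3/7b +178.571ms=3/7b
3) 357.143ms=6/7b +178.571ms=3/7b
4) 535.714ms=9/7b +178.571ms=3/7b
5) 714.286ms=12/7b +178.571ms=3/7b
6) 892.857ms=15/7b +178.571ms=3/7b
7) 1071.429ms=18/7b +178.571ms=3/7b
8) 1250.0ms=3b +625.0ms=3/2b
9) 1875.0ms=9/2b +312.5ms=3/4b
10) 2187.5ms=21/4b +312.5ms=3/4b
Σ=6b of 6 (144bpm 3/8) — PASS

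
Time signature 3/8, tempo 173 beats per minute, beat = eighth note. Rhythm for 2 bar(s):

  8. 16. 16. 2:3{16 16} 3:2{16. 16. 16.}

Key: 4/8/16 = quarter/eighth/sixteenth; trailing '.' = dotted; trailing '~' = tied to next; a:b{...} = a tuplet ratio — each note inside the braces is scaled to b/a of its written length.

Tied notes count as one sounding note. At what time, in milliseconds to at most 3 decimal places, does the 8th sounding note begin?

note 8 onset = 11/2b = 1907.514ms

1. 0.0ms @ 0 + 520.231ms (3/2)
2. 520.231ms @ 3/2 + 260.116ms (3/4)
3. 780.347ms @ 9/4 + 260.116ms (3/4)
4. 1040.462ms @ 3 + 260.116ms (3/4)
5. 1300.578ms @ 15/4 + 260.116ms (3/4)
6. 1560.694ms @ 9/2 + 173.41ms (1/2)
7. 1734.104ms @ 5 + 173.41ms (1/2)
8. 1907.514ms @ 11/2 + 173.41ms (1/2)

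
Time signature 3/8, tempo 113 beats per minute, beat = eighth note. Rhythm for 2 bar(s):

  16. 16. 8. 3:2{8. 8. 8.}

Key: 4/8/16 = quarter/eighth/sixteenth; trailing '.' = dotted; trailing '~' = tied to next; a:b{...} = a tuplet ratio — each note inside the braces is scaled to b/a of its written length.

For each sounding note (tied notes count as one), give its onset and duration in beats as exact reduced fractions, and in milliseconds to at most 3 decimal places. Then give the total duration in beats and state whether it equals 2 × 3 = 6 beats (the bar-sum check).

1) 0.0ms=0b +398.23ms=3/4b
2) 398.23ms=3/4b +398.23ms=3/4b
3) 796.46ms=3/2b +796.46ms=3/2b
4) 1592.92ms=3b +530.973ms=1b
5) 2123.894ms=4b +530.973ms=1b
6) 2654.867ms=5b +530.973ms=1b
Σ=6b of 6 (113bpm 3/8) — PASS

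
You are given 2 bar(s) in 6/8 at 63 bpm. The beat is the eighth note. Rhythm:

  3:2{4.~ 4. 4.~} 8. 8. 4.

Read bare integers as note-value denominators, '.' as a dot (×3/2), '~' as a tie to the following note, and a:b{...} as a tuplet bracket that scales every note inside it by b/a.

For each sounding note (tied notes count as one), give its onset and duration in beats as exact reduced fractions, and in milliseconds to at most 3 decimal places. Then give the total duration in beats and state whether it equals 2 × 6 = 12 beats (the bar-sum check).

1) 0.0ms=0b +3809.524ms=4b
2) 3809.524ms=4b +3333.333ms=7/2b
3) 7142.857ms=15/2b +1428.571ms=3/2b
4) 8571.429ms=9b +2857.143ms=3b
Σ=12b of 12 (63bpm 6/8) — PASS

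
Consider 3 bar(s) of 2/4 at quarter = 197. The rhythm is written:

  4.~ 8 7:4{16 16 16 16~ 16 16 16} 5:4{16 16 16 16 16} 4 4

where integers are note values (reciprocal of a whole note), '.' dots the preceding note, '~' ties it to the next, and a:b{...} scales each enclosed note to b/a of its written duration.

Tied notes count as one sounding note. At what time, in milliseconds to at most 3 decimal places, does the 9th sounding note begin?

1. 0.0ms @ 0 + 609.137ms (2)
2. 609.137ms @ 2 + 43.51ms (1/7)
3. 652.647ms @ 15/7 + 43.51ms (1/7)
4. 696.157ms @ 16/7 + 43.51ms (1/7)
5. 739.666ms @ 17/7 + 87.02ms (2/7)
6. 826.686ms @ 19/7 + 43.51ms (1/7)
7. 870.196ms @ 20/7 + 43.51ms (1/7)
8. 913.706ms @ 3 + 60.914ms (1/5)
9. 974.619ms @ 16/5 + 60.914ms (1/5)
10. 1035.533ms @ 17/5 + 60.914ms (1/5)
11. 1096.447ms @ 18/5 + 60.914ms (1/5)
12. 1157.36ms @ 19/5 + 60.914ms (1/5)
13. 1218.274ms @ 4 + 304.569ms (1)
14. 1522.843ms @ 5 + 304.569ms (1)

note 9 onset = 16/5b = 974.619ms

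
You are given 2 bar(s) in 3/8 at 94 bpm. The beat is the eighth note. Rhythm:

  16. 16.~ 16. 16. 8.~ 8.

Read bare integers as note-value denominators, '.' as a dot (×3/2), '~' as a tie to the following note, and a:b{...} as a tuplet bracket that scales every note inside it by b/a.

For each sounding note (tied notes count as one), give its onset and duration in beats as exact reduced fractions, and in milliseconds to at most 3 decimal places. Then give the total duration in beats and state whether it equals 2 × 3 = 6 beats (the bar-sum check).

1) 0.0ms=0b +478.723ms=3/4b
2) 478.723ms=3/4b +957.447ms=3/2b
3) 1436.17ms=9/4b +478.723ms=3/4b
4) 1914.894ms=3b +1914.894ms=3b
Σ=6b of 6 (94bpm 3/8) — PASS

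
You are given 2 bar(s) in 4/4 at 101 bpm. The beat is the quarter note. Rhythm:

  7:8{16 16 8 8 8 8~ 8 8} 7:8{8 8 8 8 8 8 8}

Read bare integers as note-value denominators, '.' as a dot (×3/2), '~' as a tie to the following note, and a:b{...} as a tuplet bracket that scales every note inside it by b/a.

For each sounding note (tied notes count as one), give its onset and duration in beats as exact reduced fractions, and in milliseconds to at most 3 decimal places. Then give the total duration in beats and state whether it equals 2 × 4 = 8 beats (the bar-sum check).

1) 0.0ms=0b +169.731ms=2/7b
2) 169.731ms=2/7b +169.731ms=2/7b
3) 339.463ms=4/7b +339.463ms=4/7b
4) 678.925ms=8/7b +339.463ms=4/7b
5) 1018.388ms=12/7b +339.463ms=4/7b
6) 1357.85ms=16/7b +678.925ms=8/7b
7) 2036.775ms=24/7b +339.463ms=4/7b
8) 2376.238ms=4b +339.463ms=4/7b
9) 2715.7ms=32/7b +339.463ms=4/7b
10) 3055.163ms=36/7b +339.463ms=4/7b
11) 3394.625ms=40/7b +339.463ms=4/7b
12) 3734.088ms=44/7b +339.463ms=4/7b
13) 4073.55ms=48/7b +339.463ms=4/7b
14) 4413.013ms=52/7b +339.463ms=4/7b
Σ=8b of 8 (101bpm 4/4) — PASS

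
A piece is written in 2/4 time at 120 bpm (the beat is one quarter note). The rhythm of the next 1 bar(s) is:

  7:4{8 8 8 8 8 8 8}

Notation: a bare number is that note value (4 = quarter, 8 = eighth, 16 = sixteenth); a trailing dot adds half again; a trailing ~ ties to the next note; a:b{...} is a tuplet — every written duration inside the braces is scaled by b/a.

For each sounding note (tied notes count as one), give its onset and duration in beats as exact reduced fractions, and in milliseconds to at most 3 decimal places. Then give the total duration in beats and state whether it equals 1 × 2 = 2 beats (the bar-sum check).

1) 0.0ms=0b +142.857ms=2/7b
2) 142.857ms=2/7b +142.857ms=2/7b
3) 285.714ms=4/7b +142.857ms=2/7b
4) 428.571ms=6/7b +142.857ms=2/7b
5) 571.429ms=8/7b +142.857ms=2/7b
6) 714.286ms=10/7b +142.857ms=2/7b
7) 857.143ms=12/7b +142.857ms=2/7b
Σ=2b of 2 (120bpm 2/4) — PASS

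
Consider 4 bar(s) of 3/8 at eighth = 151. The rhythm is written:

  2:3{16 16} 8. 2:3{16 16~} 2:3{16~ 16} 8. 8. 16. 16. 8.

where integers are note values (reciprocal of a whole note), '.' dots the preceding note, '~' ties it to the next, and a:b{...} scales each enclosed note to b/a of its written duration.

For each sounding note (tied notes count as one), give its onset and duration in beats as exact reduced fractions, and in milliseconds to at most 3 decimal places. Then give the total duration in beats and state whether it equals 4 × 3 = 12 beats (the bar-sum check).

1) 0.0ms=0b +298.013ms=3/4b
2) 298.013ms=3/4b +298.013ms=3/4b
3) 596.026ms=3/2b +596.026ms=3/2b
4) 1192.053ms=3b +298.013ms=3/4b
5) 1490.066ms=15/4b +894.04ms=9/4b
6) 2384.106ms=6b +596.026ms=3/2b
7) 2980.132ms=15/2b +596.026ms=3/2b
8) 3576.159ms=9b +298.013ms=3/4b
9) 3874.172ms=39/4b +298.013ms=3/4b
10) 4172.185ms=21/2b +596.026ms=3/2b
Σ=12b of 12 (151bpm 3/8) — PASS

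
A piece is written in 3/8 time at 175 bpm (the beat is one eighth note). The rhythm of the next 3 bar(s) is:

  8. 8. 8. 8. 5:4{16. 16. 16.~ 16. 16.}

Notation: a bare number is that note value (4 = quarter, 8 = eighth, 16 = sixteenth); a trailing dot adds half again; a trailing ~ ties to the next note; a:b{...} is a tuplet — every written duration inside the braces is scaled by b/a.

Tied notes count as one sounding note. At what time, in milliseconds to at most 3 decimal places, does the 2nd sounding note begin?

note 2 onset = 3/2b = 514.286ms

1. 0.0ms @ 0 + 514.286ms (3/2)
2. 514.286ms @ 3/2 + 514.286ms (3/2)
3. 1028.571ms @ 3 + 514.286ms (3/2)
4. 1542.857ms @ 9/2 + 514.286ms (3/2)
5. 2057.143ms @ 6 + 205.714ms (3/5)
6. 2262.857ms @ 33/5 + 205.714ms (3/5)
7. 2468.571ms @ 36/5 + 411.429ms (6/5)
8. 2880.0ms @ 42/5 + 205.714ms (3/5)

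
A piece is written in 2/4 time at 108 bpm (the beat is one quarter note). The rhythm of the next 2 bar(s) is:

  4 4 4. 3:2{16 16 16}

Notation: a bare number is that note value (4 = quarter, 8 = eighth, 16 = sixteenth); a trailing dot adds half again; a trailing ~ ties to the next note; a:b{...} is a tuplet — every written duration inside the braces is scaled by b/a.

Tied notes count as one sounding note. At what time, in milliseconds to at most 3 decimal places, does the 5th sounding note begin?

note 5 onset = 11/3b = 2037.037ms

1. 0.0ms @ 0 + 555.556ms (1)
2. 555.556ms @ 1 + 555.556ms (1)
3. 1111.111ms @ 2 + 833.333ms (3/2)
4. 1944.444ms @ 7/2 + 92.593ms (1/6)
5. 2037.037ms @ 11/3 + 92.593ms (1/6)
6. 2129.63ms @ 23/6 + 92.593ms (1/6)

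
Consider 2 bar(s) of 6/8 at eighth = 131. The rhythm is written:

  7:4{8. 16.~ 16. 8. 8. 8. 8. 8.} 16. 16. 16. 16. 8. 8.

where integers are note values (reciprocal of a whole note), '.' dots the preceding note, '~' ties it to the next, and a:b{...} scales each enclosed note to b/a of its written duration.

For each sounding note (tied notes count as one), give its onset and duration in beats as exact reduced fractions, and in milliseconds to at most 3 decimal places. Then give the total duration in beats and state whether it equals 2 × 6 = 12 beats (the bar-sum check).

1) 0.0ms=0b +392.585ms=6/7b
2) 392.585ms=6/7b +392.585ms=6/7b
3) 785.169ms=12/7b +392.585ms=6/7b
4) 1177.754ms=18/7b +392.585ms=6/7b
5) 1570.338ms=24/7b +392.585ms=6/7b
6) 1962.923ms=30/7b +392.585ms=6/7b
7) 2355.507ms=36/7b +392.585ms=6/7b
8) 2748.092ms=6b +343.511ms=3/4b
9) 3091.603ms=27/4b +343.511ms=3/4b
10) 3435.115ms=15/2b +343.511ms=3/4b
11) 3778.626ms=33/4b +343.511ms=3/4b
12) 4122.137ms=9b +687.023ms=3/2b
13) 4809.16ms=21/2b +687.023ms=3/2b
Σ=12b of 12 (131bpm 6/8) — PASS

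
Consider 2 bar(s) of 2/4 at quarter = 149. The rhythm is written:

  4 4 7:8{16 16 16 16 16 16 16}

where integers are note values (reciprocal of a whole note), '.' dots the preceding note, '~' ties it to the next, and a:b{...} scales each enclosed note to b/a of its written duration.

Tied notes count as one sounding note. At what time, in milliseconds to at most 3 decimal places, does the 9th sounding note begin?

1. 0.0ms @ 0 + 402.685ms (1)
2. 402.685ms @ 1 + 402.685ms (1)
3. 805.369ms @ 2 + 115.053ms (2/7)
4. 920.422ms @ 16/7 + 115.053ms (2/7)
5. 1035.475ms @ 18/7 + 115.053ms (2/7)
6. 1150.527ms @ 20/7 + 115.053ms (2/7)
7. 1265.58ms @ 22/7 + 115.053ms (2/7)
8. 1380.633ms @ 24/7 + 115.053ms (2/7)
9. 1495.686ms @ 26/7 + 115.053ms (2/7)

note 9 onset = 26/7b = 1495.686ms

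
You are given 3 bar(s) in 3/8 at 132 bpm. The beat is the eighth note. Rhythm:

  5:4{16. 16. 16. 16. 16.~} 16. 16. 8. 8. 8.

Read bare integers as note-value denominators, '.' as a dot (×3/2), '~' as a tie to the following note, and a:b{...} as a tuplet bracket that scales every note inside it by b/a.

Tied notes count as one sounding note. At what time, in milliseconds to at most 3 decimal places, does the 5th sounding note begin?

1. 0.0ms @ 0 + 272.727ms (3/5)
2. 272.727ms @ 3/5 + 272.727ms (3/5)
3. 545.455ms @ 6/5 + 272.727ms (3/5)
4. 818.182ms @ 9/5 + 272.727ms (3/5)
5. 1090.909ms @ 12/5 + 613.636ms (27/20)
6. 1704.545ms @ 15/4 + 340.909ms (3/4)
7. 2045.455ms @ 9/2 + 681.818ms (3/2)
8. 2727.273ms @ 6 + 681.818ms (3/2)
9. 3409.091ms @ 15/2 + 681.818ms (3/2)

note 5 onset = 12/5b = 1090.909ms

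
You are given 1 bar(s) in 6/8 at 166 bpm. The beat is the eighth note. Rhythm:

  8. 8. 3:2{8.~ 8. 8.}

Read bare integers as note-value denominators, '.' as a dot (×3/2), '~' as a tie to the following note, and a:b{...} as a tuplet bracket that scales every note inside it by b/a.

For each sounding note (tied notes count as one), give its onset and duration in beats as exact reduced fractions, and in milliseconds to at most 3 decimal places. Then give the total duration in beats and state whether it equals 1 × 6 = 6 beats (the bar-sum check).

1) 0.0ms=0b +542.169ms=3/2b
2) 542.169ms=3/2b +542.169ms=3/2b
3) 1084.337ms=3b +722.892ms=2b
4) 1807.229ms=5b +361.446ms=1b
Σ=6b of 6 (166bpm 6/8) — PASS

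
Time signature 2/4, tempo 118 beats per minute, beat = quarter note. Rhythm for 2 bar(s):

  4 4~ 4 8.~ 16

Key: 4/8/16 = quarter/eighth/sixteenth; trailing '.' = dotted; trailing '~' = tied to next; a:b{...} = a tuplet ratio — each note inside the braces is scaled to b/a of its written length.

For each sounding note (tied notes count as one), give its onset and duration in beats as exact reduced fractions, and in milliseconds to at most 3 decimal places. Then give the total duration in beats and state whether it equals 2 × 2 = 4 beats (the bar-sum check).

1) 0.0ms=0b +508.475ms=1b
2) 508.475ms=1b +1016.949ms=2b
3) 1525.424ms=3b +508.475ms=1b
Σ=4b of 4 (118bpm 2/4) — PASS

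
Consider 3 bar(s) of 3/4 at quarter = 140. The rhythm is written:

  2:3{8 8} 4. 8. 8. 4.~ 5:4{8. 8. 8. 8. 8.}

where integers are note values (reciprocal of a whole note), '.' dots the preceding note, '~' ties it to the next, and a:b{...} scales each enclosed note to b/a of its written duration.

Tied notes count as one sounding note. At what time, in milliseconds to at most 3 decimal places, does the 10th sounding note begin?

1. 0.0ms @ 0 + 321.429ms (3/4)
2. 321.429ms @ 3/4 + 321.429ms (3/4)
3. 642.857ms @ 3/2 + 642.857ms (3/2)
4. 1285.714ms @ 3 + 321.429ms (3/4)
5. 1607.143ms @ 15/4 + 321.429ms (3/4)
6. 1928.571ms @ 9/2 + 900.0ms (21/10)
7. 2828.571ms @ 33/5 + 257.143ms (3/5)
8. 3085.714ms @ 36/5 + 257.143ms (3/5)
9. 3342.857ms @ 39/5 + 257.143ms (3/5)
10. 3600.0ms @ 42/5 + 257.143ms (3/5)

note 10 onset = 42/5b = 3600.0ms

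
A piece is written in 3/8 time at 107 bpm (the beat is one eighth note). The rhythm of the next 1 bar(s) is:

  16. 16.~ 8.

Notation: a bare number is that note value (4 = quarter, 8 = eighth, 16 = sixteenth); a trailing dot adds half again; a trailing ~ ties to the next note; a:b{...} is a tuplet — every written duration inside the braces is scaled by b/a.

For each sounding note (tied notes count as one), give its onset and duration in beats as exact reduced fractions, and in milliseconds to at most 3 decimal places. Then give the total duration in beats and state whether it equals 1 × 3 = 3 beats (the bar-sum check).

1) 0.0ms=0b +420.561ms=3/4b
2) 420.561ms=3/4b +1261.682ms=9/4b
Σ=3b of 3 (107bpm 3/8) — PASS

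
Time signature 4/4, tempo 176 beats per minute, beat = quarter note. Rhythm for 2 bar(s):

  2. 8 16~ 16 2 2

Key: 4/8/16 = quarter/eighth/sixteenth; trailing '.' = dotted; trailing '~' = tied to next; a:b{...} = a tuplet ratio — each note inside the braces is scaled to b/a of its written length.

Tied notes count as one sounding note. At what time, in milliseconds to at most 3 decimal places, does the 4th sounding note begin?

note 4 onset = 4b = 1363.636ms

1. 0.0ms @ 0 + 1022.727ms (3)
2. 1022.727ms @ 3 + 170.455ms (1/2)
3. 1193.182ms @ 7/2 + 170.455ms (1/2)
4. 1363.636ms @ 4 + 681.818ms (2)
5. 2045.455ms @ 6 + 681.818ms (2)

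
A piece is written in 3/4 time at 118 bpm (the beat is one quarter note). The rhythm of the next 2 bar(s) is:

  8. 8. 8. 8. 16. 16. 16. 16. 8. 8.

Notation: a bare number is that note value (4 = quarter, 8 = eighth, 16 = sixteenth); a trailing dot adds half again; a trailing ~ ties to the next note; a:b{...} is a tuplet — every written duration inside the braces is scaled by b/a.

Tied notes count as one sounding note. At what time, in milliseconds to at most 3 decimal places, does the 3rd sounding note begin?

1. 0.0ms @ 0 + 381.356ms (3/4)
2. 381.356ms @ 3/4 + 381.356ms (3/4)
3. 762.712ms @ 3/2 + 381.356ms (3/4)
4. 1144.068ms @ 9/4 + 381.356ms (3/4)
5. 1525.424ms @ 3 + 190.678ms (3/8)
6. 1716.102ms @ 27/8 + 190.678ms (3/8)
7. 1906.78ms @ 15/4 + 190.678ms (3/8)
8. 2097.458ms @ 33/8 + 190.678ms (3/8)
9. 2288.136ms @ 9/2 + 381.356ms (3/4)
10. 2669.492ms @ 21/4 + 381.356ms (3/4)

note 3 onset = 3/2b = 762.712ms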